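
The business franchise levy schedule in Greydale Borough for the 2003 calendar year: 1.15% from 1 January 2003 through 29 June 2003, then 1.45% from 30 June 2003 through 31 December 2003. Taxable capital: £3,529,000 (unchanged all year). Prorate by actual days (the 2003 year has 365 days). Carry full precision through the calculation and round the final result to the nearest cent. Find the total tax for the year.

1 January – 29 June 2003: 180 days at 1.15% → £3,529,000 × 1.15% × 180/365 = £20,013.7808
30 June – 31 December 2003: 185 days at 1.45% → £3,529,000 × 1.45% × 185/365 = £25,935.7329
Total = £45,949.5137

£45,949.51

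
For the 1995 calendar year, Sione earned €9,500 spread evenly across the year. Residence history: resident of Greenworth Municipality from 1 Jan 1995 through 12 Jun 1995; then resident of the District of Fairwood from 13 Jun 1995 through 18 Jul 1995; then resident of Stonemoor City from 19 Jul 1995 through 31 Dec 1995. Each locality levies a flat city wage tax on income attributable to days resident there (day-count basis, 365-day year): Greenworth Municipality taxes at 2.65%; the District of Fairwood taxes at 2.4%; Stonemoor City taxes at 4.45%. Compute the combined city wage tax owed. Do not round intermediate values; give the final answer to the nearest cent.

Greenworth Municipality, 1 Jan – 12 Jun 1995: 163 days → €9,500 × 2.65% × 163/365 = €112.4253
The District of Fairwood, 13 Jun – 18 Jul 1995: 36 days → €9,500 × 2.4% × 36/365 = €22.4877
Stonemoor City, 19 Jul – 31 Dec 1995: 166 days → €9,500 × 4.45% × 166/365 = €192.2644
Total = €327.1774

€327.18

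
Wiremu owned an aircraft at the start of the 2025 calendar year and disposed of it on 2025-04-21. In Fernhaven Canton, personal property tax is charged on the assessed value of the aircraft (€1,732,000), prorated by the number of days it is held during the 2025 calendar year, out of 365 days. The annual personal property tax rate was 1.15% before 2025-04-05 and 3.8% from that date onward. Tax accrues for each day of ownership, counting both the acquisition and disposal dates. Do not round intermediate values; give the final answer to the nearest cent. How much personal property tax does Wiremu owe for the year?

€8,194.97

2025-01-01 to 2025-04-04: 94 days at 1.15% → €1,732,000 × 1.15% × 94/365 = €5,129.5671
2025-04-05 to 2025-04-21: 17 days at 3.8% → €1,732,000 × 3.8% × 17/365 = €3,065.4027
Total = €8,194.9699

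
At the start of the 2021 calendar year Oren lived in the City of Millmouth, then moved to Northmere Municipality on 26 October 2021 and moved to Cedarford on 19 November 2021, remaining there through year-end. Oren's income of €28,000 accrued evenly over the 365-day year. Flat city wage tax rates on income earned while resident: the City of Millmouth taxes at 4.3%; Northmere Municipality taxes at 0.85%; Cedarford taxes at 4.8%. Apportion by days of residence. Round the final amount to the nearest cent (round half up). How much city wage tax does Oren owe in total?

€1,156.98

The City of Millmouth, 1 January – 25 October 2021: 298 days → €28,000 × 4.3% × 298/365 = €982.9918
Northmere Municipality, 26 October – 18 November 2021: 24 days → €28,000 × 0.85% × 24/365 = €15.6493
Cedarford, 19 November – 31 December 2021: 43 days → €28,000 × 4.8% × 43/365 = €158.3342
Total = €1,156.9753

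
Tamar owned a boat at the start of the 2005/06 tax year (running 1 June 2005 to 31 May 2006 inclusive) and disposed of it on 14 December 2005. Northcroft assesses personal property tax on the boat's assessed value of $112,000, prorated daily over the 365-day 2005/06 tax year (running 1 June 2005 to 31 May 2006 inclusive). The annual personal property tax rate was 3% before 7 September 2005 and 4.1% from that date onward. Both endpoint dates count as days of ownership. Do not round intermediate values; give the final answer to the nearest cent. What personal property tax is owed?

1 June – 6 September 2005: 98 days at 3% → $112,000 × 3% × 98/365 = $902.1370
7 September – 14 December 2005: 99 days at 4.1% → $112,000 × 4.1% × 99/365 = $1,245.5014
Total = $2,147.6384

$2,147.64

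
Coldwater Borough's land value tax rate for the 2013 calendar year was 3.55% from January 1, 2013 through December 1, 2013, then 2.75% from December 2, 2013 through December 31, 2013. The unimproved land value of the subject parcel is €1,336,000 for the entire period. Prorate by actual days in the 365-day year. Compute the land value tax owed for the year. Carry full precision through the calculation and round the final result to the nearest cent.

€46,549.53

January 1 – December 1, 2013: 335 days at 3.55% → €1,336,000 × 3.55% × 335/365 = €43,529.8082
December 2 – December 31, 2013: 30 days at 2.75% → €1,336,000 × 2.75% × 30/365 = €3,019.7260
Total = €46,549.5342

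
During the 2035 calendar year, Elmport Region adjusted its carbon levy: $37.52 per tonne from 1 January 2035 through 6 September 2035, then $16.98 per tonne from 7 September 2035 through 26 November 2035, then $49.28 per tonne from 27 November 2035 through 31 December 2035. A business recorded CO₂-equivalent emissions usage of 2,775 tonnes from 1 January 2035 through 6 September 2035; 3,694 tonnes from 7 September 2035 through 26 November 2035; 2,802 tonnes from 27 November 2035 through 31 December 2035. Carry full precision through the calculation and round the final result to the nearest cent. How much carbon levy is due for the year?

$304,924.68

1 January – 6 September 2035: 2,775 tonnes at $37.52/tonne → $104,118.00
7 September – 26 November 2035: 3,694 tonnes at $16.98/tonne → $62,724.12
27 November – 31 December 2035: 2,802 tonnes at $49.28/tonne → $138,082.56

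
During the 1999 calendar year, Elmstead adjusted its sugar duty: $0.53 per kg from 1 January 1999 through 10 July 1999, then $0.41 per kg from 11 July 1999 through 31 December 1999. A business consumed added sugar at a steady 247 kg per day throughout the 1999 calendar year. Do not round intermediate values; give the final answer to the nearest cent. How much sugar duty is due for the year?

1 January – 10 July 1999: 191 days × 247 kg/day = 47,177 kg at $0.53/kg → $25,003.81
11 July – 31 December 1999: 174 days × 247 kg/day = 42,978 kg at $0.41/kg → $17,620.98

$42,624.79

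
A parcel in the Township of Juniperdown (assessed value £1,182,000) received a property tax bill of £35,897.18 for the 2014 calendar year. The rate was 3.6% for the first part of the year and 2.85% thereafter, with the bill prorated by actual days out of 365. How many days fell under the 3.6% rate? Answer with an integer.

Let d = days at the first rate; then 365 − d days at the second rate.
£1,182,000 × [3.6%·d + 2.85%·(365−d)] / 365 = £35,897.18
Solving gives d = 91, so the new rate took effect on 2 Apr 2014.

91 days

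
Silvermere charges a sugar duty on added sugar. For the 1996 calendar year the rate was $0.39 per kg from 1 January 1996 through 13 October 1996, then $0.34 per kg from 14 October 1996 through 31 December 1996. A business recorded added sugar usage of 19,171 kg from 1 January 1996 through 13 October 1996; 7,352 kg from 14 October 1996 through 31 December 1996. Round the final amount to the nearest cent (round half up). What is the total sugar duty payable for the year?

$9,976.37

1 January – 13 October 1996: 19,171 kg at $0.39/kg → $7,476.69
14 October – 31 December 1996: 7,352 kg at $0.34/kg → $2,499.68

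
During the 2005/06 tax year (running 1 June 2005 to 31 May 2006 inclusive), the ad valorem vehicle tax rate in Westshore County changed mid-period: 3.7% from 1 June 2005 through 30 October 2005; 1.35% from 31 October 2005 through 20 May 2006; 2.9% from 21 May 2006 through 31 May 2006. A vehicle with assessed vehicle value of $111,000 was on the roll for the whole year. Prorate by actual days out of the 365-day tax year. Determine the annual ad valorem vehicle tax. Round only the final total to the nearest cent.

1 June – 30 October 2005: 152 days at 3.7% → $111,000 × 3.7% × 152/365 = $1,710.3123
31 October 2005 – 20 May 2006: 202 days at 1.35% → $111,000 × 1.35% × 202/365 = $829.3068
21 May – 31 May 2006: 11 days at 2.9% → $111,000 × 2.9% × 11/365 = $97.0110
Total = $2,636.6301

$2,636.63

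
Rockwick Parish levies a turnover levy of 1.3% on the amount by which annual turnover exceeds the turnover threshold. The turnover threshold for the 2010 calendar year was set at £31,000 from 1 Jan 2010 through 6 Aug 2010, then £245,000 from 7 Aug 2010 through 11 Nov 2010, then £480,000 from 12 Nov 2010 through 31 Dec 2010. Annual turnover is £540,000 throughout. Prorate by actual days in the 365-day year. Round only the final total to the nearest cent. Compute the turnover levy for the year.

£5,078.08

1 Jan – 6 Aug 2010: 218 days, exemption £31,000 → (£540,000 − £31,000) × 1.3% × 218/365 = £3,952.0712
7 Aug – 11 Nov 2010: 97 days, exemption £245,000 → (£540,000 − £245,000) × 1.3% × 97/365 = £1,019.1644
12 Nov – 31 Dec 2010: 50 days, exemption £480,000 → (£540,000 − £480,000) × 1.3% × 50/365 = £106.8493
Total = £5,078.0849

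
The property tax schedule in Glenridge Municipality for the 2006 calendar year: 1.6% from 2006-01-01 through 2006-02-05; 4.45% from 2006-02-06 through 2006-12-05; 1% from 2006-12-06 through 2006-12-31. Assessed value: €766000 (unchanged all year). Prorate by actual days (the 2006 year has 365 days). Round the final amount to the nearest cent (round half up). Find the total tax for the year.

€30051.33

2006-01-01 to 2006-02-05: 36 days at 1.6% → €766000 × 1.6% × 36/365 = €1208.8110
2006-02-06 to 2006-12-05: 303 days at 4.45% → €766000 × 4.45% × 303/365 = €28296.8795
2006-12-06 to 2006-12-31: 26 days at 1% → €766000 × 1% × 26/365 = €545.6438
Total = €30051.3342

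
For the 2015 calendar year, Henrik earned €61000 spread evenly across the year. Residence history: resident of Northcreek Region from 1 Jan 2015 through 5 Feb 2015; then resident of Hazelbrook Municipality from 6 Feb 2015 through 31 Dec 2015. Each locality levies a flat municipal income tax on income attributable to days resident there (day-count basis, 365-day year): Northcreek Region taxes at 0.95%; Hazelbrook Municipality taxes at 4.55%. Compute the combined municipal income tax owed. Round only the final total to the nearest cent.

€2558.91

Northcreek Region, 1 Jan – 5 Feb 2015: 36 days → €61000 × 0.95% × 36/365 = €57.1562
Hazelbrook Municipality, 6 Feb – 31 Dec 2015: 329 days → €61000 × 4.55% × 329/365 = €2501.7521
Total = €2558.9082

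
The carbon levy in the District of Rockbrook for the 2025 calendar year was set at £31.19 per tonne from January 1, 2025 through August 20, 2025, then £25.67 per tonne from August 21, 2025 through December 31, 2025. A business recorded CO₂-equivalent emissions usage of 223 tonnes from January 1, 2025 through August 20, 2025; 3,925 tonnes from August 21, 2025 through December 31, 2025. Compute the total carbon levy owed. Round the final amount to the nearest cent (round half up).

January 1 – August 20, 2025: 223 tonnes at £31.19/tonne → £6,955.37
August 21 – December 31, 2025: 3,925 tonnes at £25.67/tonne → £100,754.75

£107,710.12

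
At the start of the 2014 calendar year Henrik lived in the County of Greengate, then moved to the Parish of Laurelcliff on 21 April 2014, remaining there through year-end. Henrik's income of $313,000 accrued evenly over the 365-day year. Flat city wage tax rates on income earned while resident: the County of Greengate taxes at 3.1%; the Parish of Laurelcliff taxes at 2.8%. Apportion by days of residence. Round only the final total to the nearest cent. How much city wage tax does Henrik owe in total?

$9,046.99

The County of Greengate, 1 January – 20 April 2014: 110 days → $313,000 × 3.1% × 110/365 = $2,924.1918
The Parish of Laurelcliff, 21 April – 31 December 2014: 255 days → $313,000 × 2.8% × 255/365 = $6,122.7945
Total = $9,046.9863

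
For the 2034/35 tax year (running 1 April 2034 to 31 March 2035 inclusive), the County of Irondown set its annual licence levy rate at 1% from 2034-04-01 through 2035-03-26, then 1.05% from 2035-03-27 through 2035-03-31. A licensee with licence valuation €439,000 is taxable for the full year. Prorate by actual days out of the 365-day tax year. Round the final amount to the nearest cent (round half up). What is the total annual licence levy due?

2034-04-01 to 2035-03-26: 360 days at 1% → €439,000 × 1% × 360/365 = €4,329.8630
2035-03-27 to 2035-03-31: 5 days at 1.05% → €439,000 × 1.05% × 5/365 = €63.1438
Total = €4,393.0068

€4,393.01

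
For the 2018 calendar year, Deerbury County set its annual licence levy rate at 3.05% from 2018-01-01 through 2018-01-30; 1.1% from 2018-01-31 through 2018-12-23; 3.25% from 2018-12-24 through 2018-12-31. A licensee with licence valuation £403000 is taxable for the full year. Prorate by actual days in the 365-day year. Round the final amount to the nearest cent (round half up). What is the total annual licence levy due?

2018-01-01 to 2018-01-30: 30 days at 3.05% → £403000 × 3.05% × 30/365 = £1010.2603
2018-01-31 to 2018-12-23: 327 days at 1.1% → £403000 × 1.1% × 327/365 = £3971.4822
2018-12-24 to 2018-12-31: 8 days at 3.25% → £403000 × 3.25% × 8/365 = £287.0685
Total = £5268.8110

£5268.81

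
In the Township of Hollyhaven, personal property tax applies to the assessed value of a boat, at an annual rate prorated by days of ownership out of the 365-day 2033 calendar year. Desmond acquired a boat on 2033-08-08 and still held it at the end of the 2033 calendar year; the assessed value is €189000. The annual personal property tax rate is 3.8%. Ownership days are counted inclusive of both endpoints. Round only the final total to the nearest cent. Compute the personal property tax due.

€2872.80

Days held (2033-08-08 to 2033-12-31): 146 out of 365
Tax = €189000 × 3.8% × 146/365 = €2872.8000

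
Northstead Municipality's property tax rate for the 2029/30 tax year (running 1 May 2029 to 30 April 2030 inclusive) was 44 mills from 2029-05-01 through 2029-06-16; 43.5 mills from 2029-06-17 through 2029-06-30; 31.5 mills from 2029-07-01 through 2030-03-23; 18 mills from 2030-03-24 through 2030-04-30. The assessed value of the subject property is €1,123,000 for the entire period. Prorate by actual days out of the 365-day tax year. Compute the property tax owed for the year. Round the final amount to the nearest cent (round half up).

2029-05-01 to 2029-06-16: 47 days at 44 mills → €1,123,000 × 4.4% × 47/365 = €6,362.6411
2029-06-17 to 2029-06-30: 14 days at 43.5 mills → €1,123,000 × 4.35% × 14/365 = €1,873.7178
2029-07-01 to 2030-03-23: 266 days at 31.5 mills → €1,123,000 × 3.15% × 266/365 = €25,779.7726
2030-03-24 to 2030-04-30: 38 days at 18 mills → €1,123,000 × 1.8% × 38/365 = €2,104.4712
Total = €36,120.6027

€36,120.60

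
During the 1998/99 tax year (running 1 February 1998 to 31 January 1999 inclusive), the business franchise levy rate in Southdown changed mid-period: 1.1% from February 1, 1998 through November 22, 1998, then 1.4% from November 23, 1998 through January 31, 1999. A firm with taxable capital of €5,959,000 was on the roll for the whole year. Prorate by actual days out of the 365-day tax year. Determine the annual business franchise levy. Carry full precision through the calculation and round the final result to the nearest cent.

February 1 – November 22, 1998: 295 days at 1.1% → €5,959,000 × 1.1% × 295/365 = €52,977.9589
November 23, 1998 – January 31, 1999: 70 days at 1.4% → €5,959,000 × 1.4% × 70/365 = €15,999.5068
Total = €68,977.4658

€68,977.47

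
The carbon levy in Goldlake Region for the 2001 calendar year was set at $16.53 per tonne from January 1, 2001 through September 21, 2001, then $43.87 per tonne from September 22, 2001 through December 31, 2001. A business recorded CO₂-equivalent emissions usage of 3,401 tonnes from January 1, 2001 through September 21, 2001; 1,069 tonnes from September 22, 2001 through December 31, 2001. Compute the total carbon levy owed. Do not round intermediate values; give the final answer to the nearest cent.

January 1 – September 21, 2001: 3,401 tonnes at $16.53/tonne → $56218.53
September 22 – December 31, 2001: 1,069 tonnes at $43.87/tonne → $46897.03

$103115.56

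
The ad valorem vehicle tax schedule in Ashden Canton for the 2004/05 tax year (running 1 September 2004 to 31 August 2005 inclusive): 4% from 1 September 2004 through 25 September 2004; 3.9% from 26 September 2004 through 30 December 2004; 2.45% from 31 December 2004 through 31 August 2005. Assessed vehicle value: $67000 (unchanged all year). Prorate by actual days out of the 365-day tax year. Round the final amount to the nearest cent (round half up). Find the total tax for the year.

1 September – 25 September 2004: 25 days at 4% → $67000 × 4% × 25/365 = $183.5616
26 September – 30 December 2004: 96 days at 3.9% → $67000 × 3.9% × 96/365 = $687.2548
31 December 2004 – 31 August 2005: 244 days at 2.45% → $67000 × 2.45% × 244/365 = $1097.3315
Total = $1968.1479

$1968.15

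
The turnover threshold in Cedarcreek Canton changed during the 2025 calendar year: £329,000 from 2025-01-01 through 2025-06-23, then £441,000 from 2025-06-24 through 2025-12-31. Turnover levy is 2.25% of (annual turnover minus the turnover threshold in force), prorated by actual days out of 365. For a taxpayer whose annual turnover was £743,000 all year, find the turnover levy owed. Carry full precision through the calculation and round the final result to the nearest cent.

£7,996.32

2025-01-01 to 2025-06-23: 174 days, exemption £329,000 → (£743,000 − £329,000) × 2.25% × 174/365 = £4,440.5753
2025-06-24 to 2025-12-31: 191 days, exemption £441,000 → (£743,000 − £441,000) × 2.25% × 191/365 = £3,555.7397
Total = £7,996.3151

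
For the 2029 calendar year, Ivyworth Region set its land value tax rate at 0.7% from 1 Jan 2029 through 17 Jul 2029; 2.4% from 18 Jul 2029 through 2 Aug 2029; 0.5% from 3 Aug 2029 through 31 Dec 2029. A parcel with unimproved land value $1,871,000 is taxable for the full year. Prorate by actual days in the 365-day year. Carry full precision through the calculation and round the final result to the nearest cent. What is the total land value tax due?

$12,943.22

1 Jan – 17 Jul 2029: 198 days at 0.7% → $1,871,000 × 0.7% × 198/365 = $7,104.6740
18 Jul – 2 Aug 2029: 16 days at 2.4% → $1,871,000 × 2.4% × 16/365 = $1,968.3945
3 Aug – 31 Dec 2029: 151 days at 0.5% → $1,871,000 × 0.5% × 151/365 = $3,870.1507
Total = $12,943.2192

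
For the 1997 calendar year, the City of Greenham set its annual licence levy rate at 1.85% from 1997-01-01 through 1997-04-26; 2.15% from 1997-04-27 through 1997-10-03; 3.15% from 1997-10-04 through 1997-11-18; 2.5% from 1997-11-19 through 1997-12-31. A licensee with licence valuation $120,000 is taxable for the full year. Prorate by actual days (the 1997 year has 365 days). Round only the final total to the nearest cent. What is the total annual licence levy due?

1997-01-01 to 1997-04-26: 116 days at 1.85% → $120,000 × 1.85% × 116/365 = $705.5342
1997-04-27 to 1997-10-03: 160 days at 2.15% → $120,000 × 2.15% × 160/365 = $1,130.9589
1997-10-04 to 1997-11-18: 46 days at 3.15% → $120,000 × 3.15% × 46/365 = $476.3836
1997-11-19 to 1997-12-31: 43 days at 2.5% → $120,000 × 2.5% × 43/365 = $353.4247
Total = $2,666.3014

$2,666.30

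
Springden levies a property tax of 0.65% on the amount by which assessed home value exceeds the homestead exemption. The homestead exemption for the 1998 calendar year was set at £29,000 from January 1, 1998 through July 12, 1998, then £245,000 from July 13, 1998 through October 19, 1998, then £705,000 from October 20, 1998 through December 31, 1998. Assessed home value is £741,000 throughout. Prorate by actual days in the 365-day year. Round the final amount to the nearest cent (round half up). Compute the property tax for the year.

£3,368.39

January 1 – July 12, 1998: 193 days, exemption £29,000 → (£741,000 − £29,000) × 0.65% × 193/365 = £2,447.1342
July 13 – October 19, 1998: 99 days, exemption £245,000 → (£741,000 − £245,000) × 0.65% × 99/365 = £874.4548
October 20 – December 31, 1998: 73 days, exemption £705,000 → (£741,000 − £705,000) × 0.65% × 73/365 = £46.8000
Total = £3,368.3890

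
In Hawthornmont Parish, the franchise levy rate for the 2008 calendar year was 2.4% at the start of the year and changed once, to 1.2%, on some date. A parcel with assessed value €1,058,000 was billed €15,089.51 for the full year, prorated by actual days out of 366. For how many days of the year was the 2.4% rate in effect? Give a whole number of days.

Let d = days at the first rate; then 366 − d days at the second rate.
€1,058,000 × [2.4%·d + 1.2%·(366−d)] / 366 = €15,089.51
Solving gives d = 69, so the new rate took effect on 10 March 2008.

69 days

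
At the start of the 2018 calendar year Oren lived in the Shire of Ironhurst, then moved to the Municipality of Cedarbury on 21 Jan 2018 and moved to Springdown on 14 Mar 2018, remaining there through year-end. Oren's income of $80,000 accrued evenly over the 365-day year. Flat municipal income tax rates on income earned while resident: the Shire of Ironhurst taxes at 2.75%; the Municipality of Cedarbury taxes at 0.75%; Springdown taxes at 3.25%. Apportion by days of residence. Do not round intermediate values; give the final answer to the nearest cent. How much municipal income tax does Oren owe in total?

$2,293.15

The Shire of Ironhurst, 1 Jan – 20 Jan 2018: 20 days → $80,000 × 2.75% × 20/365 = $120.5479
The Municipality of Cedarbury, 21 Jan – 13 Mar 2018: 52 days → $80,000 × 0.75% × 52/365 = $85.4795
Springdown, 14 Mar – 31 Dec 2018: 293 days → $80,000 × 3.25% × 293/365 = $2,087.1233
Total = $2,293.1507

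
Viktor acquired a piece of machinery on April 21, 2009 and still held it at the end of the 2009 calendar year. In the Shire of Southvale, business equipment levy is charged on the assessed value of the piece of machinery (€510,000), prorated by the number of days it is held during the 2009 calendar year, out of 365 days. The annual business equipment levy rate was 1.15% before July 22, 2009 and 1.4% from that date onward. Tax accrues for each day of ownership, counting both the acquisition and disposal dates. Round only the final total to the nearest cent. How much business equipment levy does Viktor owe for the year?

€4,666.85

April 21 – July 21, 2009: 92 days at 1.15% → €510,000 × 1.15% × 92/365 = €1,478.3014
July 22 – December 31, 2009: 163 days at 1.4% → €510,000 × 1.4% × 163/365 = €3,188.5479
Total = €4,666.8493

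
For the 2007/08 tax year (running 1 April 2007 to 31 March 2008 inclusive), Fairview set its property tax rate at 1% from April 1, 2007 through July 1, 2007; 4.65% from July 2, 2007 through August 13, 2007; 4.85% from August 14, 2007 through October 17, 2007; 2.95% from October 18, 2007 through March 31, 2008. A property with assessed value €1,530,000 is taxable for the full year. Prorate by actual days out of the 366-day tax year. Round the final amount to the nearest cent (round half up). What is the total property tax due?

April 1 – July 1, 2007: 92 days at 1% → €1,530,000 × 1% × 92/366 = €3,845.9016
July 2 – August 13, 2007: 43 days at 4.65% → €1,530,000 × 4.65% × 43/366 = €8,358.5656
August 14 – October 17, 2007: 65 days at 4.85% → €1,530,000 × 4.85% × 65/366 = €13,178.4836
October 18, 2007 – March 31, 2008: 166 days at 2.95% → €1,530,000 × 2.95% × 166/366 = €20,471.0656
Total = €45,854.0164

€45,854.02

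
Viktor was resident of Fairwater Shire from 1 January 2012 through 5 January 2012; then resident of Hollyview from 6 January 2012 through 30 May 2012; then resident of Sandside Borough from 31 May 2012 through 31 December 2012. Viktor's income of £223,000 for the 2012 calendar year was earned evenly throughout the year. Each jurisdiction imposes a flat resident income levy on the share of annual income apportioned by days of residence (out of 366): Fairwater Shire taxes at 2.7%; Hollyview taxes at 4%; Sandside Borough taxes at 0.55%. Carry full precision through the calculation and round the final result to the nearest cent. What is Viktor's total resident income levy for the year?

£4,360.99

Fairwater Shire, 1 January – 5 January 2012: 5 days → £223,000 × 2.7% × 5/366 = £82.2541
Hollyview, 6 January – 30 May 2012: 146 days → £223,000 × 4% × 146/366 = £3,558.2514
Sandside Borough, 31 May – 31 December 2012: 215 days → £223,000 × 0.55% × 215/366 = £720.4850
Total = £4,360.9904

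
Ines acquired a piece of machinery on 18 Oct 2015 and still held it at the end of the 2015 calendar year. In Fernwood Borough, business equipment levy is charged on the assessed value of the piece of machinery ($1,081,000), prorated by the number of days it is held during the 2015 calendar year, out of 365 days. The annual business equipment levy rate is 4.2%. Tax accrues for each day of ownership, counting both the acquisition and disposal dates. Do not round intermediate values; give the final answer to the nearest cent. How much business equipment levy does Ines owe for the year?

Days held (18 Oct – 31 Dec 2015): 75 out of 365
Tax = $1,081,000 × 4.2% × 75/365 = $9,329.1781

$9,329.18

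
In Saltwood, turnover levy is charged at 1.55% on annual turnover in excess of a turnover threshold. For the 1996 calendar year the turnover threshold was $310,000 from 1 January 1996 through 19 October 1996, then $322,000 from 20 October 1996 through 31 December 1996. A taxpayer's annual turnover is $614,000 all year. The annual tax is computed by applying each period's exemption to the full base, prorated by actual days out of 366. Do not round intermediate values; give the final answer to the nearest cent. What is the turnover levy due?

$4,674.90

1 January – 19 October 1996: 293 days, exemption $310,000 → ($614,000 − $310,000) × 1.55% × 293/366 = $3,772.1749
20 October – 31 December 1996: 73 days, exemption $322,000 → ($614,000 − $322,000) × 1.55% × 73/366 = $902.7268
Total = $4,674.9016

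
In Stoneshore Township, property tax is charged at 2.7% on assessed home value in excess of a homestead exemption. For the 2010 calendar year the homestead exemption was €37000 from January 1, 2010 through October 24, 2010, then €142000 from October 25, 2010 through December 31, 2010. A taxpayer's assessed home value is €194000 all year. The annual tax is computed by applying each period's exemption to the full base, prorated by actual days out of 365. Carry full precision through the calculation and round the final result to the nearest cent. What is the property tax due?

€3710.84

January 1 – October 24, 2010: 297 days, exemption €37000 → (€194000 − €37000) × 2.7% × 297/365 = €3449.2685
October 25 – December 31, 2010: 68 days, exemption €142000 → (€194000 − €142000) × 2.7% × 68/365 = €261.5671
Total = €3710.8356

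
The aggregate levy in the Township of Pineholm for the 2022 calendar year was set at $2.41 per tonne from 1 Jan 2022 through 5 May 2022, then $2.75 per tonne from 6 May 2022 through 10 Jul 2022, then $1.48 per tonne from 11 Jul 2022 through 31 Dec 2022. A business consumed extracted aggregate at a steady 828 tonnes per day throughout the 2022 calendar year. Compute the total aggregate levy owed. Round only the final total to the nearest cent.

1 Jan – 5 May 2022: 125 days × 828 tonnes/day = 103,500 tonnes at $2.41/tonne → $249435.00
6 May – 10 Jul 2022: 66 days × 828 tonnes/day = 54,648 tonnes at $2.75/tonne → $150282.00
11 Jul – 31 Dec 2022: 174 days × 828 tonnes/day = 144,072 tonnes at $1.48/tonne → $213226.56

$612943.56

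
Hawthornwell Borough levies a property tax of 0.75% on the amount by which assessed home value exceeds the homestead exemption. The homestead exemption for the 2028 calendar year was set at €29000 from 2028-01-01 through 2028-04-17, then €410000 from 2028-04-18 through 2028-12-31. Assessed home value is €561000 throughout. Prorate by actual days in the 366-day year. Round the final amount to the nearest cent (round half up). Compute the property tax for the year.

€1975.70

2028-01-01 to 2028-04-17: 108 days, exemption €29000 → (€561000 − €29000) × 0.75% × 108/366 = €1177.3770
2028-04-18 to 2028-12-31: 258 days, exemption €410000 → (€561000 − €410000) × 0.75% × 258/366 = €798.3197
Total = €1975.6967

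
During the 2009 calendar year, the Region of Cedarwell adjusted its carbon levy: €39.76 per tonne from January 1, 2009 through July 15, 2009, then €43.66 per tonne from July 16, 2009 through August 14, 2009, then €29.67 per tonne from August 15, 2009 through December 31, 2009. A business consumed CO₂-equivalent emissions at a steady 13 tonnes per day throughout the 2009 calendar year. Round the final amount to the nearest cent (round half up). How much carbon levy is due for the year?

€171949.57

January 1 – July 15, 2009: 196 days × 13 tonnes/day = 2,548 tonnes at €39.76/tonne → €101308.48
July 16 – August 14, 2009: 30 days × 13 tonnes/day = 390 tonnes at €43.66/tonne → €17027.40
August 15 – December 31, 2009: 139 days × 13 tonnes/day = 1,807 tonnes at €29.67/tonne → €53613.69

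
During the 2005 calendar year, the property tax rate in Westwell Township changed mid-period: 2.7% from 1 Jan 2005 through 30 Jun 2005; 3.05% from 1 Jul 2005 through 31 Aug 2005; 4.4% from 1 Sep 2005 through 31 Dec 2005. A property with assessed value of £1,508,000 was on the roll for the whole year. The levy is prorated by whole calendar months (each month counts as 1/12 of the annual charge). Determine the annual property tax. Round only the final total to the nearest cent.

£50,141.00

1 Jan – 30 Jun 2005: 6 months at 2.7% → £1,508,000 × 2.7% × 6/12 = £20,358.0000
1 Jul – 31 Aug 2005: 2 months at 3.05% → £1,508,000 × 3.05% × 2/12 = £7,665.6667
1 Sep – 31 Dec 2005: 4 months at 4.4% → £1,508,000 × 4.4% × 4/12 = £22,117.3333
Total = £50,141.0000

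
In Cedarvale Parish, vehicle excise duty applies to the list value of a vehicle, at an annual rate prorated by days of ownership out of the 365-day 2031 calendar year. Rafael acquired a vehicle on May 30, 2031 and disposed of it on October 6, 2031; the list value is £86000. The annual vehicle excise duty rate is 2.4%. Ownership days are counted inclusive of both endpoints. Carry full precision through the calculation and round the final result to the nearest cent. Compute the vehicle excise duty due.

Days held (May 30 – October 6, 2031): 130 out of 365
Tax = £86000 × 2.4% × 130/365 = £735.1233

£735.12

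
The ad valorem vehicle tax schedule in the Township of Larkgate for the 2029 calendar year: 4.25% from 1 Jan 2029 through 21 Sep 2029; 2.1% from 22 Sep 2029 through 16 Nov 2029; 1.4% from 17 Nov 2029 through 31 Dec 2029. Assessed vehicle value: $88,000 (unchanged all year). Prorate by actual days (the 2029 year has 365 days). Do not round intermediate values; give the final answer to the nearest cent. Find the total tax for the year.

$3,140.52

1 Jan – 21 Sep 2029: 264 days at 4.25% → $88,000 × 4.25% × 264/365 = $2,705.0959
22 Sep – 16 Nov 2029: 56 days at 2.1% → $88,000 × 2.1% × 56/365 = $283.5288
17 Nov – 31 Dec 2029: 45 days at 1.4% → $88,000 × 1.4% × 45/365 = $151.8904
Total = $3,140.5151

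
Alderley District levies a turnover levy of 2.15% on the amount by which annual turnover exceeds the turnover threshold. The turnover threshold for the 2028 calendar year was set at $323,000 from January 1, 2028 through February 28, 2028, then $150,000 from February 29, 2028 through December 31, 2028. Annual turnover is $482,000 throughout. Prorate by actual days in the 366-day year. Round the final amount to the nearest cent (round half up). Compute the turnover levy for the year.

January 1 – February 28, 2028: 59 days, exemption $323,000 → ($482,000 − $323,000) × 2.15% × 59/366 = $551.0697
February 29 – December 31, 2028: 307 days, exemption $150,000 → ($482,000 − $150,000) × 2.15% × 307/366 = $5,987.3388
Total = $6,538.4085

$6,538.41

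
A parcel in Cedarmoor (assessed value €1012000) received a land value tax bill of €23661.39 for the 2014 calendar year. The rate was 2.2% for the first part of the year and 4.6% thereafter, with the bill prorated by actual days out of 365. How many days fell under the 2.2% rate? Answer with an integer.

344 days

Let d = days at the first rate; then 365 − d days at the second rate.
€1012000 × [2.2%·d + 4.6%·(365−d)] / 365 = €23661.39
Solving gives d = 344, so the new rate took effect on December 11, 2014.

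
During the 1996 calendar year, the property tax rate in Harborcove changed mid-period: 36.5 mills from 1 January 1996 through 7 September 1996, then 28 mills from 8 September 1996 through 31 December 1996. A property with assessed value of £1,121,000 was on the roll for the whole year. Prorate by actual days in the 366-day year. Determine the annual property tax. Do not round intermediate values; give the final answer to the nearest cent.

£37,922.57

1 January – 7 September 1996: 251 days at 36.5 mills → £1,121,000 × 3.65% × 251/366 = £28,060.2227
8 September – 31 December 1996: 115 days at 28 mills → £1,121,000 × 2.8% × 115/366 = £9,862.3497
Total = £37,922.5724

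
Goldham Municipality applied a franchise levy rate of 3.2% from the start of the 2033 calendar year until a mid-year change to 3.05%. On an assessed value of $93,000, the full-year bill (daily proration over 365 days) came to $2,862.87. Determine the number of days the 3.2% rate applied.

Let d = days at the first rate; then 365 − d days at the second rate.
$93,000 × [3.2%·d + 3.05%·(365−d)] / 365 = $2,862.87
Solving gives d = 69, so the new rate took effect on 11 March 2033.

69 days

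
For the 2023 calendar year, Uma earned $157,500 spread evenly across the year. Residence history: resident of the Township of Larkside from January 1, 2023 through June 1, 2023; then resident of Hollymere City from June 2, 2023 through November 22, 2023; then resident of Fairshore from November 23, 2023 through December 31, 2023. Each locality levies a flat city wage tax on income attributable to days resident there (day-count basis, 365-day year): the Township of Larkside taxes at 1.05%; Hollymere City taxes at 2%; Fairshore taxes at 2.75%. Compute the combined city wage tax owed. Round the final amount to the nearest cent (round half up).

The Township of Larkside, January 1 – June 1, 2023: 152 days → $157,500 × 1.05% × 152/365 = $688.6849
Hollymere City, June 2 – November 22, 2023: 174 days → $157,500 × 2% × 174/365 = $1,501.6438
Fairshore, November 23 – December 31, 2023: 39 days → $157,500 × 2.75% × 39/365 = $462.7911
Total = $2,653.1199

$2,653.12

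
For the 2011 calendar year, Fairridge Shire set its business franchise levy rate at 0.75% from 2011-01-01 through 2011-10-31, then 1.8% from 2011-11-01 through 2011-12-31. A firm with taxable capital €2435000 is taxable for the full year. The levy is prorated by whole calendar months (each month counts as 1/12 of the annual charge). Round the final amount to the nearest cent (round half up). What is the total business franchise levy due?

€22523.75

2011-01-01 to 2011-10-31: 10 months at 0.75% → €2435000 × 0.75% × 10/12 = €15218.7500
2011-11-01 to 2011-12-31: 2 months at 1.8% → €2435000 × 1.8% × 2/12 = €7305.0000
Total = €22523.7500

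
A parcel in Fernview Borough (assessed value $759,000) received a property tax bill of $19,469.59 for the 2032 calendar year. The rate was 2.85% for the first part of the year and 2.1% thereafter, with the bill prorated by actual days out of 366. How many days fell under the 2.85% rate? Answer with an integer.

227 days

Let d = days at the first rate; then 366 − d days at the second rate.
$759,000 × [2.85%·d + 2.1%·(366−d)] / 366 = $19,469.59
Solving gives d = 227, so the new rate took effect on 15 Aug 2032.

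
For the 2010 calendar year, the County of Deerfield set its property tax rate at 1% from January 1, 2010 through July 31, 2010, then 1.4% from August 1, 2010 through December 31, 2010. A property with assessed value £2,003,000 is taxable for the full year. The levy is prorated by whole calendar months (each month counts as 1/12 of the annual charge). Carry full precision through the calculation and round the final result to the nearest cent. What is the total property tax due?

£23,368.33

January 1 – July 31, 2010: 7 months at 1% → £2,003,000 × 1% × 7/12 = £11,684.1667
August 1 – December 31, 2010: 5 months at 1.4% → £2,003,000 × 1.4% × 5/12 = £11,684.1667
Total = £23,368.3333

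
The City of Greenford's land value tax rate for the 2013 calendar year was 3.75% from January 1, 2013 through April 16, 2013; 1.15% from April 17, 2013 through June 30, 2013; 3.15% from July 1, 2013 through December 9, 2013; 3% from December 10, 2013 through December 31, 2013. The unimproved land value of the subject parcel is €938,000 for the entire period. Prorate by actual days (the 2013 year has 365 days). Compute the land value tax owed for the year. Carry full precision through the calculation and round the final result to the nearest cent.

€27,241.83

January 1 – April 16, 2013: 106 days at 3.75% → €938,000 × 3.75% × 106/365 = €10,215.2055
April 17 – June 30, 2013: 75 days at 1.15% → €938,000 × 1.15% × 75/365 = €2,216.5068
July 1 – December 9, 2013: 162 days at 3.15% → €938,000 × 3.15% × 162/365 = €13,114.0110
December 10 – December 31, 2013: 22 days at 3% → €938,000 × 3% × 22/365 = €1,696.1096
Total = €27,241.8329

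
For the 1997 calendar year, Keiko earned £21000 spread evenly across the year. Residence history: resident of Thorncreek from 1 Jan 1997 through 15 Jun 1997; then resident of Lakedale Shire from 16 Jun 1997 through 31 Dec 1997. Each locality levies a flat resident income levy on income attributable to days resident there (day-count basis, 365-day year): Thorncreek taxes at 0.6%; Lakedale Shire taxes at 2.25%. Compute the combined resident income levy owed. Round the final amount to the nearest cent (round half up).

£314.91

Thorncreek, 1 Jan – 15 Jun 1997: 166 days → £21000 × 0.6% × 166/365 = £57.3041
Lakedale Shire, 16 Jun – 31 Dec 1997: 199 days → £21000 × 2.25% × 199/365 = £257.6096
Total = £314.9137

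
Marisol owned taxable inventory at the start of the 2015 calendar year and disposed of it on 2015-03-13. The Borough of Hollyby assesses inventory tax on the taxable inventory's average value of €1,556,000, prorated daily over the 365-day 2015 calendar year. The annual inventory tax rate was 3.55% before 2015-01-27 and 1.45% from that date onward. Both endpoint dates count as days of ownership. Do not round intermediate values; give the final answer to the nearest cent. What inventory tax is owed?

€6,778.19

2015-01-01 to 2015-01-26: 26 days at 3.55% → €1,556,000 × 3.55% × 26/365 = €3,934.7616
2015-01-27 to 2015-03-13: 46 days at 1.45% → €1,556,000 × 1.45% × 46/365 = €2,843.4301
Total = €6,778.1918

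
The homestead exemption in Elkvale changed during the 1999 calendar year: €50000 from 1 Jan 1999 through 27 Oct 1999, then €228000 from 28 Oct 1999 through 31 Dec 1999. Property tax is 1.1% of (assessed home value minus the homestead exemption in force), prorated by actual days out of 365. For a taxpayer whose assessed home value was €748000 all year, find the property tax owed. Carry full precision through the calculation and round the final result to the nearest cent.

1 Jan – 27 Oct 1999: 300 days, exemption €50000 → (€748000 − €50000) × 1.1% × 300/365 = €6310.6849
28 Oct – 31 Dec 1999: 65 days, exemption €228000 → (€748000 − €228000) × 1.1% × 65/365 = €1018.6301
Total = €7329.3151

€7329.32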